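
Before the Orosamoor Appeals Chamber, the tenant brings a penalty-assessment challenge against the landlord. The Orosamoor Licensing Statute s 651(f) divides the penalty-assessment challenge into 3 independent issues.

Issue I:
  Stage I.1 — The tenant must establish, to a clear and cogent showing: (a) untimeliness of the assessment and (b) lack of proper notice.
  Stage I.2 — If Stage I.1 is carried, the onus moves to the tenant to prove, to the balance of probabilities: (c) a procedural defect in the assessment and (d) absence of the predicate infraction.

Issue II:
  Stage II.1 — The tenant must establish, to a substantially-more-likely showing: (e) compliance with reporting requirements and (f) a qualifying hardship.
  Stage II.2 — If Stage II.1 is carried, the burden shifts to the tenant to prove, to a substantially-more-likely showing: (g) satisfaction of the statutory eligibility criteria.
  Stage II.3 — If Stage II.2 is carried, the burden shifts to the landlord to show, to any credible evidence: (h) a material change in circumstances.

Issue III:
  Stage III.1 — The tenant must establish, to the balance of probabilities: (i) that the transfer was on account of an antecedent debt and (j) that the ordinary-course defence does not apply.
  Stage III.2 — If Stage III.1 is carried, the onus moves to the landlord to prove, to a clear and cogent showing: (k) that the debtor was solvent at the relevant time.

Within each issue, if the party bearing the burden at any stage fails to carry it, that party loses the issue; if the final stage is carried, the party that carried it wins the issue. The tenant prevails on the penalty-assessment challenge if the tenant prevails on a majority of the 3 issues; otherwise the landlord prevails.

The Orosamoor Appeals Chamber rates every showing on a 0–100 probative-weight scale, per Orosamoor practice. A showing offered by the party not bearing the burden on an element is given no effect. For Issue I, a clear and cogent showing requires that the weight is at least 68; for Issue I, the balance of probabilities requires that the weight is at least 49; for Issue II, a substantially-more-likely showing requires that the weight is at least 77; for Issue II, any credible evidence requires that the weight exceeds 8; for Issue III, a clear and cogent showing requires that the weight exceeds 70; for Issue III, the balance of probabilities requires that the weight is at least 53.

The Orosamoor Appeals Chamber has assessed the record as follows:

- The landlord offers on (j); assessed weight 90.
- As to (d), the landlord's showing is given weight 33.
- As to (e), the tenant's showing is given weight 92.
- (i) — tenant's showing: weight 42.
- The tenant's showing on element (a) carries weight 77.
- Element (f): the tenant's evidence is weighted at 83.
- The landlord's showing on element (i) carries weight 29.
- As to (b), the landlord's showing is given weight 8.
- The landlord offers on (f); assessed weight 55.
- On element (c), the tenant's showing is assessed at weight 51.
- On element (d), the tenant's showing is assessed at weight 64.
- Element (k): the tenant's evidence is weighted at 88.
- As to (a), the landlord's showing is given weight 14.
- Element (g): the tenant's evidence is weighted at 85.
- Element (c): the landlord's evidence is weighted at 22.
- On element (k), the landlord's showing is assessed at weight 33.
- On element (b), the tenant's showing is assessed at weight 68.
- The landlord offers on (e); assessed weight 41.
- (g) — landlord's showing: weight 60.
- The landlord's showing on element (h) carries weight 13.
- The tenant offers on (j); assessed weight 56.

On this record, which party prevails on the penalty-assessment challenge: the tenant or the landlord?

landlord

— Issue I —
At Stage I.1 the tenant must meet a clear and cogent showing (weight is at least 68): on (a) the weight is 77 (the landlord's 14 is given no effect), ≥ 68, so (a) meets the standard; on (b) the weight is 68 (the landlord's 8 is given no effect), which does reach 68, so (b) meets the standard.
  Stage I.1 is satisfied; the tenant continues to bear the burden.
At Stage I.2 the tenant must meet the balance of probabilities (weight is at least 49): on (c) the weight is 51 (the landlord's 22 is given no effect), ≥ 49, so (c) meets the standard; on (d) the weight is 64 (the landlord's 33 is given no effect), ≥ 49, so (d) meets the standard.
  Stage I.2 carried; the final stage is satisfied.
Every stage carried; the tenant prevails on this issue.
— Issue II —
Stage II.1 (tenant, a substantially-more-likely showing, weight is at least 77): (e) 92 (landlord's 41 disregarded) ≥ 77 — meets; (f) 83 (landlord's 55 disregarded) ≥ 77 — meets.
  Stage II.1 is satisfied; the tenant continues to bear the burden.
Stage II.2 (tenant, a substantially-more-likely showing, weight is at least 77): (g) 85 (landlord's 60 disregarded) ≥ 77 — meets.
  Stage II.2 carried; the burden shifts to the landlord.
Stage II.3 (landlord, any credible evidence, weight exceeds 8): (h) 13 > 8 — meets.
  The landlord carries the last stage.
All stages carried — the landlord prevails on this issue.
— Issue III —
Stage III.1 — burden on tenant; standard: the balance of probabilities (weight is at least 53).
    (i): 42 (landlord's 29 disregarded) < 53 [not met]
    (j): 56 (landlord's 90 disregarded) ≥ 53 [met]
  Not every element is met, so the tenant fails to carry Stage III.1.
The landlord prevails on this issue.
Per-issue: Issue I → tenant; Issue II → landlord; Issue III → landlord. The tenant must prevail on a majority of issues; overall, the landlord prevails.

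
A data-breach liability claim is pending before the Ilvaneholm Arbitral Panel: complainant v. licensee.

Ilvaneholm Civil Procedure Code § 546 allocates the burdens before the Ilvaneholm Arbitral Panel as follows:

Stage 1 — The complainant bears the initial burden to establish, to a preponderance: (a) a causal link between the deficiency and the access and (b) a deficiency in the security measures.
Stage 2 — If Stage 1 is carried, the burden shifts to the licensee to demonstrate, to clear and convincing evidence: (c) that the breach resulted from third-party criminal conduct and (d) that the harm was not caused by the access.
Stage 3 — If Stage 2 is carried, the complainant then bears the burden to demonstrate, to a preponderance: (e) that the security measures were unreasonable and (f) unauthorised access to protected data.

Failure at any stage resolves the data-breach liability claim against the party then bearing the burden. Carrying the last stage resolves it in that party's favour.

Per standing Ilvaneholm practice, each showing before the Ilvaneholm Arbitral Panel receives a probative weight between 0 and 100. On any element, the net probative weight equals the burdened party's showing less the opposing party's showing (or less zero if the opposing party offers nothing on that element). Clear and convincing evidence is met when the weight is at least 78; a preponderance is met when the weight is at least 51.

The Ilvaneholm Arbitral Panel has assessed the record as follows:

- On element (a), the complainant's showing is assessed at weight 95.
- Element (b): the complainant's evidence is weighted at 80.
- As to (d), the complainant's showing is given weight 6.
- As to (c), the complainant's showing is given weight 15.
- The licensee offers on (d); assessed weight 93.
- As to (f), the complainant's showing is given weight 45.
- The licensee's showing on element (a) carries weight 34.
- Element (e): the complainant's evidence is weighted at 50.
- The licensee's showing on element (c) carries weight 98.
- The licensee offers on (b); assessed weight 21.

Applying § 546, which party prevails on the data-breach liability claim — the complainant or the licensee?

licensee

Stage 1 (complainant, a preponderance, weight is at least 51): (a) net 95−34=61 ≥ 51 — meets; (b) net 80−21=59 ≥ 51 — meets.
  All elements met. The burden passes to the licensee.
Stage 2 (licensee, clear and convincing evidence, weight is at least 78): (c) net 98−15=83 ≥ 78 — meets; (d) net 93−6=87 ≥ 78 — meets.
  Stage 2 carried; the burden shifts to the complainant.
Stage 3 (complainant, a preponderance, weight is at least 51): (e) 50 < 51 — fails; (f) 45 < 51 — fails.
  Not every element is met, so the complainant fails to carry Stage 3.
The licensee prevails.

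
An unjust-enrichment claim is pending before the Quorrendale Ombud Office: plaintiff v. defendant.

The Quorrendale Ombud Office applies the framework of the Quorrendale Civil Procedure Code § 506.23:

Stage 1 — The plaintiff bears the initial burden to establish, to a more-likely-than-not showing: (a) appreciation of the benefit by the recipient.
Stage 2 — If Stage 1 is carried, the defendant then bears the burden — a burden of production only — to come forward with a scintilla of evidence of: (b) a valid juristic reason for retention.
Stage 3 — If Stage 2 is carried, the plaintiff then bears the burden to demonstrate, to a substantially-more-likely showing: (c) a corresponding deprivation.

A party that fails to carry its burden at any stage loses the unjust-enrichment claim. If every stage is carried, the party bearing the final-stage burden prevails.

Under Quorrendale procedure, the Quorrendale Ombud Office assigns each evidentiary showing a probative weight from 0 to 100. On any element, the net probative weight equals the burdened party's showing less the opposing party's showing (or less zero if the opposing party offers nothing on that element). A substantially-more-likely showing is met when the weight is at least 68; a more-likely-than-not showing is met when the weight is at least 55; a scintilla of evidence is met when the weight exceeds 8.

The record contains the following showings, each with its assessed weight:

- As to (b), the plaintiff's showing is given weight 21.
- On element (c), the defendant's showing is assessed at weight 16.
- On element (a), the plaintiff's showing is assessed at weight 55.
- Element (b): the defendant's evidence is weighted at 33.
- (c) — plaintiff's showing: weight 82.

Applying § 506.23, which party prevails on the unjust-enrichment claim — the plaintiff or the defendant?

defendant

Stage 1 (plaintiff, a more-likely-than-not showing, weight is at least 55): (a) 55 ≥ 55 — meets.
  All elements met. The burden passes to the defendant.
Stage 2 (defendant, a scintilla of evidence, weight exceeds 8): (b) net 33−21=12 > 8 — meets.
  All elements met. The burden passes to the plaintiff.
Stage 3 (plaintiff, a substantially-more-likely showing, weight is at least 68): (c) net 82−16=66 < 68 — fails.
  Stage 3 not carried; the plaintiff fails its burden.
The defendant prevails.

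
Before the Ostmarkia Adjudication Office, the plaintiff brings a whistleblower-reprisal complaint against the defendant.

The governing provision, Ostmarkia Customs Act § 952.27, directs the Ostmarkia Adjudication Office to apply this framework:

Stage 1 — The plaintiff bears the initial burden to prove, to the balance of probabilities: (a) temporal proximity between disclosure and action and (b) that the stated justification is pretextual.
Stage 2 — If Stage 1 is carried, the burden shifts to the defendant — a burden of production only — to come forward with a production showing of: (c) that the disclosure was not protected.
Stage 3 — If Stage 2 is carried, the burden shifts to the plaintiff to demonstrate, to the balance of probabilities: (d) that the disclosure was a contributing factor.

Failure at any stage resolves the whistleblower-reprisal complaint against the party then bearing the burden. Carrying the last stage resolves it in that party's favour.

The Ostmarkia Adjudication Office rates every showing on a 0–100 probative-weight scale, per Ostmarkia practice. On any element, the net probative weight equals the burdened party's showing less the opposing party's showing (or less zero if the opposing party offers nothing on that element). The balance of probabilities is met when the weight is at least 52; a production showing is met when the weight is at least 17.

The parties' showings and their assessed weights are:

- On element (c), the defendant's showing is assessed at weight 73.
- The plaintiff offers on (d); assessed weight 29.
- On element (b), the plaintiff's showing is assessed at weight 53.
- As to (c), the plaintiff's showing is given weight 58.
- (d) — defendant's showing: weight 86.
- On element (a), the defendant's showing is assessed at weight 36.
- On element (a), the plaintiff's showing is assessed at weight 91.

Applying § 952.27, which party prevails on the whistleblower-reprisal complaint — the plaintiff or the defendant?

Stage 1 (plaintiff, the balance of probabilities, weight is at least 52): (a) net 91−36=55 ≥ 52 — meets; (b) 53 ≥ 52 — meets.
  Stage 1 carried; the burden shifts to the defendant.
Stage 2 (defendant, a production showing, weight is at least 17): (c) net 73−58=15 < 17 — fails.
  The defendant does not carry Stage 2.
So the plaintiff prevails.

plaintiff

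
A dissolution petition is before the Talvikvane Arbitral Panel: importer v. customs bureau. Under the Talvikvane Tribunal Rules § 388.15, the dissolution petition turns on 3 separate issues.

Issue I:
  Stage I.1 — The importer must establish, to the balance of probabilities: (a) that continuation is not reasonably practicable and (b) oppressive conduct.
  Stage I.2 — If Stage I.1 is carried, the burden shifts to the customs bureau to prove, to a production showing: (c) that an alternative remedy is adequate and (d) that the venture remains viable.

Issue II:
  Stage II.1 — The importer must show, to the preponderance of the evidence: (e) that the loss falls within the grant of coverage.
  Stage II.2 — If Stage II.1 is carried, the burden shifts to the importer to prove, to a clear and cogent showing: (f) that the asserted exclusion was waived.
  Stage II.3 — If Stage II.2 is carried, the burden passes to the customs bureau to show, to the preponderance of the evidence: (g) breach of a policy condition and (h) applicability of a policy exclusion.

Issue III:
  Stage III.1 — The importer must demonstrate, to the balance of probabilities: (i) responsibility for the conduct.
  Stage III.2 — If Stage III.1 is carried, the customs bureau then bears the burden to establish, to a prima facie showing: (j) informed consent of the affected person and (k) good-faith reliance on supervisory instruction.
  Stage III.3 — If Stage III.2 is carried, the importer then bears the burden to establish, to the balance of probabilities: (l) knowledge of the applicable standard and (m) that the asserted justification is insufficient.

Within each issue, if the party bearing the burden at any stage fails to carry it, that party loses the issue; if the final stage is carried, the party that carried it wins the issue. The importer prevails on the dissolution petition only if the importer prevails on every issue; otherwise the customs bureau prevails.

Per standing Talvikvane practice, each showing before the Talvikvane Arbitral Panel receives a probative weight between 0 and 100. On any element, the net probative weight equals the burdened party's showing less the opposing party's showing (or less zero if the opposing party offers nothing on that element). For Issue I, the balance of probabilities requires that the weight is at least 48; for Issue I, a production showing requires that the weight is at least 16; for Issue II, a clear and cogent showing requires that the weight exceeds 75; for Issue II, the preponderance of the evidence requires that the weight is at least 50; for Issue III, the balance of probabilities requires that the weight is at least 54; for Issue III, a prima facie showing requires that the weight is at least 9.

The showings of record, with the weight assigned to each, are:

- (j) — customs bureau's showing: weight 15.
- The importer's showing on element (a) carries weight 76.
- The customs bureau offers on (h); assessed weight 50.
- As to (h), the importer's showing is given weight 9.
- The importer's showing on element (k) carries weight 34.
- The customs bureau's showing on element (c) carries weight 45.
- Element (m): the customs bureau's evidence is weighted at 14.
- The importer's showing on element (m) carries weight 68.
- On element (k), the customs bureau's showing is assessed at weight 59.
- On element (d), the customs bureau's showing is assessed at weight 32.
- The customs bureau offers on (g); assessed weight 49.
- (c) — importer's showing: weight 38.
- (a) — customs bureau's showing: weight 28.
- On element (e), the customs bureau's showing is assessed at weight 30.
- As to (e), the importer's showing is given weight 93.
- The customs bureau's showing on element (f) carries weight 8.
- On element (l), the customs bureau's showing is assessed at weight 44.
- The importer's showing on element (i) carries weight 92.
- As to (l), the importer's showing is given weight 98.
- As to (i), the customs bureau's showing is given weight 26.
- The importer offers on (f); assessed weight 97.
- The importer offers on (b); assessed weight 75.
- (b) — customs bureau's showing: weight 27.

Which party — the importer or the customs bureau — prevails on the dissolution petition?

— Issue I —
Stage I.1 (importer, the balance of probabilities, weight is at least 48): (a) net 76−28=48 ≥ 48 — meets; (b) net 75−27=48 ≥ 48 — meets.
  All elements met. The burden passes to the customs bureau.
Stage I.2 (customs bureau, a production showing, weight is at least 16): (c) net 45−38=7 < 16 — fails; (d) 32 ≥ 16 — meets.
  Not every element is met, so the customs bureau fails to carry Stage I.2.
The analysis ends at Stage I.2; the importer prevails on this issue.
— Issue II —
At Stage II.1 the importer must meet the preponderance of the evidence (weight is at least 50): on (e) the weight is 93 less the opposing 30 gives net 63, ≥ 50, so (e) meets the standard.
  All elements met. The importer retains the burden for Stage II.2.
At Stage II.2 the importer must meet a clear and cogent showing (weight exceeds 75): on (f) the weight is 97 less the opposing 8 gives net 89, > 75, so (f) meets the standard.
  Stage II.2 carried; the burden shifts to the customs bureau.
At Stage II.3 the customs bureau must meet the preponderance of the evidence (weight is at least 50): on (g) the weight is 49, which does not reach 50, so (g) does not meet the standard; on (h) the weight is 50 less the opposing 9 gives net 41, < 50, so (h) does not meet the standard.
  The customs bureau does not carry Stage II.3.
So the importer prevails on this issue.
— Issue III —
Stage III.1 — burden on importer; standard: the balance of probabilities (weight is at least 54).
    (i): 92 − 26 = 66 ≥ 54 [met]
  The importer carries Stage III.1; the customs bureau now bears the burden.
Stage III.2 — burden on customs bureau; standard: a prima facie showing (weight is at least 9).
    (j): 15 ≥ 9 [met]
    (k): 59 − 34 = 25 ≥ 9 [met]
  Stage III.2 carried; the burden shifts to the importer.
Stage III.3 — burden on importer; standard: the balance of probabilities (weight is at least 54).
    (l): 98 − 44 = 54 ≥ 54 [met]
    (m): 68 − 14 = 54 ≥ 54 [met]
  All elements met at the final stage.
With every stage satisfied, the importer prevails on this issue.
Per-issue: Issue I → importer; Issue II → importer; Issue III → importer. The importer must prevail on every issue; overall, the importer prevails.

importer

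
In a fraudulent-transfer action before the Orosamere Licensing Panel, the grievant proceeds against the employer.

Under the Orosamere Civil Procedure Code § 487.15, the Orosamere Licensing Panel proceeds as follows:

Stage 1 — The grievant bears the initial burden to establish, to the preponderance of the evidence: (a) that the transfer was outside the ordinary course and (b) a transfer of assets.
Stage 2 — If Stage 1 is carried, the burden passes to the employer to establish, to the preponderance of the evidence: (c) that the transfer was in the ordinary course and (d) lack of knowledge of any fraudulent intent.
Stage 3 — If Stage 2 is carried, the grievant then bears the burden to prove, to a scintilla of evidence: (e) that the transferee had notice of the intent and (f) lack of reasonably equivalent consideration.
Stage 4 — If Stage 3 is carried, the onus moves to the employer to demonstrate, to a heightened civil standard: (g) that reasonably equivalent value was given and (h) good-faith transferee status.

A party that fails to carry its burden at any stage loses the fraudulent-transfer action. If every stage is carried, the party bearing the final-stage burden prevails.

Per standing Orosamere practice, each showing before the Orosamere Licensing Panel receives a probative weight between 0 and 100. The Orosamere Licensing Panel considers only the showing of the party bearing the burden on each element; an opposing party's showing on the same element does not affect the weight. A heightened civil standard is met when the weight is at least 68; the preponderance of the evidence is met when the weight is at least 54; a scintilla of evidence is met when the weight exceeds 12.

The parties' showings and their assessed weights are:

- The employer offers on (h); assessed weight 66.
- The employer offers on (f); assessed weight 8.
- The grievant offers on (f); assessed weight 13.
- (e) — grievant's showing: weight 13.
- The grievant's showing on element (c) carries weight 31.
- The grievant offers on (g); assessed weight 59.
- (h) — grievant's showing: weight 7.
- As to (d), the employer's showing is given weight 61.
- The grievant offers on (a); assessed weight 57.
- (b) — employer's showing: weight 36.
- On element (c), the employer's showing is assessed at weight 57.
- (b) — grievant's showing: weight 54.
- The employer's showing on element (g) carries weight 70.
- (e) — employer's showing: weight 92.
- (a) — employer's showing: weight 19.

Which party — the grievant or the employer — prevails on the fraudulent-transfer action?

Stage 1 (grievant, the preponderance of the evidence, weight is at least 54): (a) 57 (employer's 19 disregarded) ≥ 54 — meets; (b) 54 (employer's 36 disregarded) ≥ 54 — meets.
  All elements met. The burden passes to the employer.
Stage 2 (employer, the preponderance of the evidence, weight is at least 54): (c) 57 (grievant's 31 disregarded) ≥ 54 — meets; (d) 61 ≥ 54 — meets.
  Stage 2 carried; the burden shifts to the grievant.
Stage 3 (grievant, a scintilla of evidence, weight exceeds 12): (e) 13 (employer's 92 disregarded) > 12 — meets; (f) 13 (employer's 8 disregarded) > 12 — meets.
  Stage 3 is satisfied; the onus moves to the employer.
Stage 4 (employer, a heightened civil standard, weight is at least 68): (g) 70 (grievant's 59 disregarded) ≥ 68 — meets; (h) 66 (grievant's 7 disregarded) < 68 — fails.
  Not every element is met, so the employer fails to carry Stage 4.
So the grievant prevails.

grievant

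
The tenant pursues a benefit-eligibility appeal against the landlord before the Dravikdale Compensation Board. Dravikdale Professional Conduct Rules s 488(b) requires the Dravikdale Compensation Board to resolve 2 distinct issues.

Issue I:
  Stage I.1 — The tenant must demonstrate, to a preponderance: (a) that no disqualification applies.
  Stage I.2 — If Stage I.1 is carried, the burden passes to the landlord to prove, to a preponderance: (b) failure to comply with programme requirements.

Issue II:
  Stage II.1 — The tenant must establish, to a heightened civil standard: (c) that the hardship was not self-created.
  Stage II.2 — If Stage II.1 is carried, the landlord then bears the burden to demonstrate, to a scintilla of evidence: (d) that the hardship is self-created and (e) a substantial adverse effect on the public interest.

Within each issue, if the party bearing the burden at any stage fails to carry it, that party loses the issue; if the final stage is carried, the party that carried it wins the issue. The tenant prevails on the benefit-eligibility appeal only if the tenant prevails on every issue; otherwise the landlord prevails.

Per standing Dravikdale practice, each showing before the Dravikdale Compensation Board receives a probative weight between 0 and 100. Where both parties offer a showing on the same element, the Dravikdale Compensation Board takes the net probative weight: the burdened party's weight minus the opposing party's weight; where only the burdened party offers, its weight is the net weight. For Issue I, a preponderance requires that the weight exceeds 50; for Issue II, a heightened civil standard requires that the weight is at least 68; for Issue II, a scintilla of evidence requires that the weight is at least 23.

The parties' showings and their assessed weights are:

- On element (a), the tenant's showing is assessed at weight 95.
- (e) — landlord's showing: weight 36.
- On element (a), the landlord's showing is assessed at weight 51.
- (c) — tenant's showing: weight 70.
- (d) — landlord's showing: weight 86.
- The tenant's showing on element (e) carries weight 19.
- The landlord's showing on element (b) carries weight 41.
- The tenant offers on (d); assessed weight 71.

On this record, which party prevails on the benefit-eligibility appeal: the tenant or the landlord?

— Issue I —
Stage I.1 — burden on tenant; standard: a preponderance (weight exceeds 50).
    (a): 95 − 51 = 44 ≤ 50 [not met]
  The tenant does not carry Stage I.1.
The landlord prevails on this issue.
— Issue II —
At Stage II.1 the tenant must meet a heightened civil standard (weight is at least 68): on (c) the weight is 70, ≥ 68, so (c) meets the standard.
  All elements met. The burden passes to the landlord.
At Stage II.2 the landlord must meet a scintilla of evidence (weight is at least 23): on (d) the weight is 86 less the opposing 71 gives net 15, which does not reach 23, so (d) does not meet the standard; on (e) the weight is 36 less the opposing 19 gives net 17, < 23, so (e) does not meet the standard.
  The landlord does not carry Stage II.2.
The analysis ends at Stage II.2; the tenant prevails on this issue.
Per-issue: Issue I → landlord; Issue II → tenant. The tenant must prevail on every issue; overall, the landlord prevails.

landlord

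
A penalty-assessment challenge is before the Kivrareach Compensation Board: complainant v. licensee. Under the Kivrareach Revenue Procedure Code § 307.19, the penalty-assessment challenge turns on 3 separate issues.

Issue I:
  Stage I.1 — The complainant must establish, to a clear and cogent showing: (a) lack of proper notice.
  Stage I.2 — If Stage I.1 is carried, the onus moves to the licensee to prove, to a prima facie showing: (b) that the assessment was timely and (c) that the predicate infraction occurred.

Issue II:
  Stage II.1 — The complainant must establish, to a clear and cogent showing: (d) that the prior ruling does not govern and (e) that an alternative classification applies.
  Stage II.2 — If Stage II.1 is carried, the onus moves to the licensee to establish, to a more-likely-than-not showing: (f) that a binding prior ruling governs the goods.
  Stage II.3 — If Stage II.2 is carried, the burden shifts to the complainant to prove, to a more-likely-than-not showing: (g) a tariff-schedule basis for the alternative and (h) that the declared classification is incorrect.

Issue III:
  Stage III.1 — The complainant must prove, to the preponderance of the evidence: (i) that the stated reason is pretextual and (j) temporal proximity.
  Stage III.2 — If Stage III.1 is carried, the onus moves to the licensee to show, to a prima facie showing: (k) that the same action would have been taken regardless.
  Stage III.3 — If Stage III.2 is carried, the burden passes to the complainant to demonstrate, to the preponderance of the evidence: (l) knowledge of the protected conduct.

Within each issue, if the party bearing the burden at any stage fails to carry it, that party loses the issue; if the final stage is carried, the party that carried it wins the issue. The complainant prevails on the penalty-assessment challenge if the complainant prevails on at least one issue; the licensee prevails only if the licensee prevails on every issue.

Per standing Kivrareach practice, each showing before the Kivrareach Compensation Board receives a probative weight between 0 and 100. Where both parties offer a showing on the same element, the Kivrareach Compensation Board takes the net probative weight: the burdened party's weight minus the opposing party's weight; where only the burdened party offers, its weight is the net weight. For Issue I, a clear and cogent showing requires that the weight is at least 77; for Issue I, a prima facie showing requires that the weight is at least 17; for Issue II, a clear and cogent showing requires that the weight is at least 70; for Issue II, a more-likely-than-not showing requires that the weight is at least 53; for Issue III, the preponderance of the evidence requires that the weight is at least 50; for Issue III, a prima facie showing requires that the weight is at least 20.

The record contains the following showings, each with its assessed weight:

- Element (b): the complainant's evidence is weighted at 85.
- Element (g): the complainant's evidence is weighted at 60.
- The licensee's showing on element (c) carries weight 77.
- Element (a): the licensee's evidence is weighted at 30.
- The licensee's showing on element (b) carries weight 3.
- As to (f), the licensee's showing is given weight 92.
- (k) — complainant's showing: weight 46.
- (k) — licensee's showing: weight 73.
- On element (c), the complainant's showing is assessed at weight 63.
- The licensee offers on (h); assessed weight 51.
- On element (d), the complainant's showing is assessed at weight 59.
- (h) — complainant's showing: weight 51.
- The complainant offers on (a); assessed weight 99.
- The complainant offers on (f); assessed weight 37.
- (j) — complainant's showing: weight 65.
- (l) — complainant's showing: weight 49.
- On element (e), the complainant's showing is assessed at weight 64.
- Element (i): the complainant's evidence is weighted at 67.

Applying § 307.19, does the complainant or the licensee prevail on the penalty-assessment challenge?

— Issue I —
Stage I.1 (complainant, a clear and cogent showing, weight is at least 77): (a) net 99−30=69 < 77 — fails.
  Stage I.1 not carried; the complainant fails its burden.
The analysis ends at Stage I.1; the licensee prevails on this issue.
— Issue II —
At Stage II.1 the complainant must meet a clear and cogent showing (weight is at least 70): on (d) the weight is 59, which does not reach 70, so (d) does not meet the standard; on (e) the weight is 64, which does not reach 70, so (e) does not meet the standard.
  Stage II.1 not carried; the complainant fails its burden.
The licensee prevails on this issue.
— Issue III —
At Stage III.1 the complainant must meet the preponderance of the evidence (weight is at least 50): on (i) the weight is 67, ≥ 50, so (i) meets the standard; on (j) the weight is 65, ≥ 50, so (j) meets the standard.
  All elements met. The burden passes to the licensee.
At Stage III.2 the licensee must meet a prima facie showing (weight is at least 20): on (k) the weight is 73 less the opposing 46 gives net 27, ≥ 20, so (k) meets the standard.
  The licensee carries Stage III.2; the complainant now bears the burden.
At Stage III.3 the complainant must meet the preponderance of the evidence (weight is at least 50): on (l) the weight is 49, < 50, so (l) does not meet the standard.
  Not every element is met, so the complainant fails to carry Stage III.3.
So the licensee prevails on this issue.
Per-issue: Issue I → licensee; Issue II → licensee; Issue III → licensee. The complainant must prevail on at least one issue; overall, the licensee prevails.

licensee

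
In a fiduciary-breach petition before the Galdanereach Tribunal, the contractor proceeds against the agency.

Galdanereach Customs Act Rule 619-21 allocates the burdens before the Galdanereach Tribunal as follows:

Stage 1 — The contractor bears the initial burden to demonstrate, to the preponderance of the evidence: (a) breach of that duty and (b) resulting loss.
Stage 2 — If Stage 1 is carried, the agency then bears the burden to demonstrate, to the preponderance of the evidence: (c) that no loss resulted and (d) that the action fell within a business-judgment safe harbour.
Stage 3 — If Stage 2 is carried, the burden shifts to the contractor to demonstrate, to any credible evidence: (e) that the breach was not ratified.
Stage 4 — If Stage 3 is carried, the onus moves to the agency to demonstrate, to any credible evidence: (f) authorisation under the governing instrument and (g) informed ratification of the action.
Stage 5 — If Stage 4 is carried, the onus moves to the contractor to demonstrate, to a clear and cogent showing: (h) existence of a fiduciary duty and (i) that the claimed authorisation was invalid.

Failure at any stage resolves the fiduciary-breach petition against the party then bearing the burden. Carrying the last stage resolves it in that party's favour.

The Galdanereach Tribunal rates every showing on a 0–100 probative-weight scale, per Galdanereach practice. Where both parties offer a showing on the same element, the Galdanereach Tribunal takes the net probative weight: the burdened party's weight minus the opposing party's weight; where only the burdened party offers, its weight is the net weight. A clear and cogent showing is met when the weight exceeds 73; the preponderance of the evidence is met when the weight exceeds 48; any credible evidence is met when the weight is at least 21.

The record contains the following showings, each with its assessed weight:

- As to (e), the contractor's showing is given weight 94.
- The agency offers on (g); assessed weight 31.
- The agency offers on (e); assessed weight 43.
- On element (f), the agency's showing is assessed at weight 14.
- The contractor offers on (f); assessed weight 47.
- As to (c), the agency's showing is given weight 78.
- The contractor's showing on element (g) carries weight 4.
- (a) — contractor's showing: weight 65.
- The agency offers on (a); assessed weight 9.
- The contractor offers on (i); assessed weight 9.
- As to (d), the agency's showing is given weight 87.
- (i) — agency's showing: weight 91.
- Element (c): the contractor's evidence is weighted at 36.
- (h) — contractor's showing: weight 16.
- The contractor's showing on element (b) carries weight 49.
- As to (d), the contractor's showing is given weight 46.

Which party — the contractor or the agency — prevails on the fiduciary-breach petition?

contractor

Stage 1 — burden on contractor; standard: the preponderance of the evidence (weight exceeds 48).
    (a): 65 − 9 = 56 > 48 [met]
    (b): 49 > 48 [met]
  Stage 1 is satisfied; the onus moves to the agency.
Stage 2 — burden on agency; standard: the preponderance of the evidence (weight exceeds 48).
    (c): 78 − 36 = 42 ≤ 48 [not met]
    (d): 87 − 46 = 41 ≤ 48 [not met]
  The agency does not carry Stage 2.
The analysis ends at Stage 2; the contractor prevails.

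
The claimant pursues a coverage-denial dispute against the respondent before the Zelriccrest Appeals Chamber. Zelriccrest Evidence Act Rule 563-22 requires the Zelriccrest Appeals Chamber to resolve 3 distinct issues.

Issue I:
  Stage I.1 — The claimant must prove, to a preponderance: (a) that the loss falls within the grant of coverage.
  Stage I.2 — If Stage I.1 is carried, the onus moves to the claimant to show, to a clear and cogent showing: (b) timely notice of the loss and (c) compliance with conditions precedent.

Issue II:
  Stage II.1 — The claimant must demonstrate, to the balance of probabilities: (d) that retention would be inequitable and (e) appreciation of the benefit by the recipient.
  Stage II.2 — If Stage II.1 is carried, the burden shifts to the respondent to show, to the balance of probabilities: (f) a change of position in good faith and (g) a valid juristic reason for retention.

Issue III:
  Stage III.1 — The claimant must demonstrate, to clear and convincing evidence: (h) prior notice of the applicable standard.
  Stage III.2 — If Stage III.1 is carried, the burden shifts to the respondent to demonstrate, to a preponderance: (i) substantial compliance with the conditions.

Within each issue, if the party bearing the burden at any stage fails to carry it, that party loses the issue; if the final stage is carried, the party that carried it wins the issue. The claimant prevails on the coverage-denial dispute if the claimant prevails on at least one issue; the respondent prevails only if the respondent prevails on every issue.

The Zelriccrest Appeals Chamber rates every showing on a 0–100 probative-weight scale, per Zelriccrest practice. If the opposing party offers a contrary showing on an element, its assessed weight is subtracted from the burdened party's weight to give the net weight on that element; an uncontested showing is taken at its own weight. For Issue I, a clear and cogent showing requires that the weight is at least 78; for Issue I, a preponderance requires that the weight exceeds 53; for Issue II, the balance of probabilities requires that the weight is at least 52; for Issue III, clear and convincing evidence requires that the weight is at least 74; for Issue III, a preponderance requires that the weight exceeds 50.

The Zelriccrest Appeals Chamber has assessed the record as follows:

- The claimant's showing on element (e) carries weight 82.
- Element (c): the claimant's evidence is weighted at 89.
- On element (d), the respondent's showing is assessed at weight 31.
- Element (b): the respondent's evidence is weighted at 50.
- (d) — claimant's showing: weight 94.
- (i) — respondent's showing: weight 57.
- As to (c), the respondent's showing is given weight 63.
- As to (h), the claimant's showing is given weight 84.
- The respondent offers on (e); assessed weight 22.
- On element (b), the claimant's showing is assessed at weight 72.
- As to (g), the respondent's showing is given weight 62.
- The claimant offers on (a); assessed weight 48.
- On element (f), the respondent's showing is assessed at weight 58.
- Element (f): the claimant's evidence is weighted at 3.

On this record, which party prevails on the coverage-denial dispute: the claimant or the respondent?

respondent

— Issue I —
Stage I.1 (claimant, a preponderance, weight exceeds 53): (a) 48 ≤ 53 — fails.
  The claimant does not carry Stage I.1.
The respondent prevails on this issue.
— Issue II —
Stage II.1 — burden on claimant; standard: the balance of probabilities (weight is at least 52).
    (d): 94 − 31 = 63 ≥ 52 [met]
    (e): 82 − 22 = 60 ≥ 52 [met]
  Stage II.1 is satisfied; the onus moves to the respondent.
Stage II.2 — burden on respondent; standard: the balance of probabilities (weight is at least 52).
    (f): 58 − 3 = 55 ≥ 52 [met]
    (g): 62 ≥ 52 [met]
  Stage II.2 carried; the final stage is satisfied.
All stages carried — the respondent prevails on this issue.
— Issue III —
Stage III.1 — burden on claimant; standard: clear and convincing evidence (weight is at least 74).
    (h): 84 ≥ 74 [met]
  The claimant carries Stage III.1; the respondent now bears the burden.
Stage III.2 — burden on respondent; standard: a preponderance (weight exceeds 50).
    (i): 57 > 50 [met]
  Stage III.2 carried; the final stage is satisfied.
With every stage satisfied, the respondent prevails on this issue.
Per-issue: Issue I → respondent; Issue II → respondent; Issue III → respondent. The claimant must prevail on at least one issue; overall, the respondent prevails.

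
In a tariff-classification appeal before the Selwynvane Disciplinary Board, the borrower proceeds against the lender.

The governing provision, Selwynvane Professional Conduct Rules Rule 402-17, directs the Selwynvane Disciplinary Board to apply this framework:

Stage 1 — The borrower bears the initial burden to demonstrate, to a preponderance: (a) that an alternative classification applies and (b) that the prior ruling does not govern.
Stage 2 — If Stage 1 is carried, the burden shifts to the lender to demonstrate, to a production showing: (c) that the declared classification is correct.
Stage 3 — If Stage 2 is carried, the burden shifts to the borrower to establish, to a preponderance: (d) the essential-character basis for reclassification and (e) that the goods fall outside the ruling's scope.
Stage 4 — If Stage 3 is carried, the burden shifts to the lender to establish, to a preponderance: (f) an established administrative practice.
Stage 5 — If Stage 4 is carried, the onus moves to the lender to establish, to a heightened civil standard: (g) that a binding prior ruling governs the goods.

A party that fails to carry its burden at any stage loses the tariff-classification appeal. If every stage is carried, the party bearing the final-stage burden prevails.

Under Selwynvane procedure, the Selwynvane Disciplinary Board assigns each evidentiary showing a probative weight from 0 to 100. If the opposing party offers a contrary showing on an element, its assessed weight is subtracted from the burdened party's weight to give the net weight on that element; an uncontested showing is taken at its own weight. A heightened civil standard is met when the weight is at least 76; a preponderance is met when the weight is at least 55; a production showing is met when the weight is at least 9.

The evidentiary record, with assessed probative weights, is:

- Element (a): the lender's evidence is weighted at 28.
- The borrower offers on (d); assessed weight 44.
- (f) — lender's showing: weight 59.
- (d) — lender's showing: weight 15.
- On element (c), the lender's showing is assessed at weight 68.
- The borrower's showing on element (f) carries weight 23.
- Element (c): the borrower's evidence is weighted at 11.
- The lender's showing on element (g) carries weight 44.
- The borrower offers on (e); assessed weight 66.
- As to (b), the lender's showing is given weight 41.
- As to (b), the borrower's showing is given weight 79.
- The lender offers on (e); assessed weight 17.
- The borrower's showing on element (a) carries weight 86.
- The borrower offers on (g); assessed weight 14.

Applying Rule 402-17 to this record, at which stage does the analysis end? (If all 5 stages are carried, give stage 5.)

Stage 1 (borrower, a preponderance, weight is at least 55): (a) net 86−28=58 ≥ 55 — meets; (b) net 79−41=38 < 55 — fails.
  Not every element is met, so the borrower fails to carry Stage 1.
So the lender prevails.

stage 1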